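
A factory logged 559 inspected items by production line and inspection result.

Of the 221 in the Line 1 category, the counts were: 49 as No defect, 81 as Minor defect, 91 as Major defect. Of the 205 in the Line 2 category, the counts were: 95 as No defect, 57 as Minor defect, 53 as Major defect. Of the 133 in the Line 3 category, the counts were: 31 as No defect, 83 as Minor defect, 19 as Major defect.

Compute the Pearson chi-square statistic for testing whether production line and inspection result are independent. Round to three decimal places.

Row totals: 221, 205, 133. Column totals: 175, 221, 163. Grand total N = 559.
Expected counts (row total × column total / N):
  Line 1, No defect: 221×175/559 = 69.1860
  Line 1, Minor defect: 221×221/559 = 87.3721
  Line 1, Major defect: 221×163/559 = 64.4419
  Line 2, No defect: 205×175/559 = 64.1771
  Line 2, Minor defect: 205×221/559 = 81.0465
  Line 2, Major defect: 205×163/559 = 59.7764
  Line 3, No defect: 133×175/559 = 41.6369
  Line 3, Minor defect: 133×221/559 = 52.5814
  Line 3, Major defect: 133×163/559 = 38.7818
Contributions (O − E)²/E:
  (49 − 69.1860)²/69.1860 = 5.8896
  (81 − 87.3721)²/87.3721 = 0.4647
  (91 − 64.4419)²/64.4419 = 10.9452
  (95 − 64.1771)²/64.1771 = 14.8036
  (57 − 81.0465)²/81.0465 = 7.1346
  (53 − 59.7764)²/59.7764 = 0.7682
  (31 − 41.6369)²/41.6369 = 2.7174
  (83 − 52.5814)²/52.5814 = 17.5973
  (19 − 38.7818)²/38.7818 = 10.0903
χ² = 5.8896 + 0.4647 + 10.9452 + 14.8036 + 7.1346 + 0.7682 + 2.7174 + 17.5973 + 10.0903 = 70.411

70.411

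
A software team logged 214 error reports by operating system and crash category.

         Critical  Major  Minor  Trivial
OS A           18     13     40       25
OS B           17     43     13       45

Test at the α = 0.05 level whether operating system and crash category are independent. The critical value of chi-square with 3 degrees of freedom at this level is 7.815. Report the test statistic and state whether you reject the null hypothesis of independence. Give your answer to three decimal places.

33.663; reject H₀

Row totals: 96, 118. Column totals: 35, 56, 53, 70. Grand total N = 214.
Expected counts (row total × column total / N):
  OS A, Critical: 96×35/214 = 15.7009
  OS A, Major: 96×56/214 = 25.1215
  OS A, Minor: 96×53/214 = 23.7757
  OS A, Trivial: 96×70/214 = 31.4019
  OS B, Critical: 118×35/214 = 19.2991
  OS B, Major: 118×56/214 = 30.8785
  OS B, Minor: 118×53/214 = 29.2243
  OS B, Trivial: 118×70/214 = 38.5981
Contributions (O − E)²/E:
  (18 − 15.7009)²/15.7009 = 0.3367
  (13 − 25.1215)²/25.1215 = 5.8488
  (40 − 23.7757)²/23.7757 = 11.0713
  (25 − 31.4019)²/31.4019 = 1.3052
  (17 − 19.2991)²/19.2991 = 0.2739
  (43 − 30.8785)²/30.8785 = 4.7584
  (13 − 29.2243)²/29.2243 = 9.0072
  (45 − 38.5981)²/38.5981 = 1.0618
χ² = 0.3367 + 5.8488 + 11.0713 + 1.3052 + 0.2739 + 4.7584 + 9.0072 + 1.0618 = 33.663
df = (2−1)(4−1) = 3. Since 33.663 > 7.815, reject the null hypothesis of independence at α = 0.05.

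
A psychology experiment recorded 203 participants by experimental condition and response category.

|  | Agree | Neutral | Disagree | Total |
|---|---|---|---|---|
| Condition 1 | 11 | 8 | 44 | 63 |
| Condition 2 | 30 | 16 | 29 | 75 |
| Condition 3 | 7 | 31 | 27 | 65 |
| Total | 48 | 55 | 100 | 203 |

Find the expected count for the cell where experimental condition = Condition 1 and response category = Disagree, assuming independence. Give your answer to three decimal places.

31.034

Row total (Condition 1) = 63; column total (Disagree) = 100; grand total N = 203.
Expected count = (row total × column total) / N = 63 × 100 / 203 = 31.034.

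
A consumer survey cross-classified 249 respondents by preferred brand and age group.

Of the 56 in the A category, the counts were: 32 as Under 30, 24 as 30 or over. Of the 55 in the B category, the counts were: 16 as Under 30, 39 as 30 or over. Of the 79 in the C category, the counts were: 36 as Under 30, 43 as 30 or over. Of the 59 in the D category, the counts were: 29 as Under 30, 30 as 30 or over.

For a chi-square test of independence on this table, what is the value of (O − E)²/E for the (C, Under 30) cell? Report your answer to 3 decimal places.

Row total (C) = 79; column total (Under 30) = 113; N = 249.
Expected count E = 79 × 113 / 249 = 35.8514.
Contribution = (O − E)²/E = (36 − 35.8514)² / 35.8514 = 0.001.

0.001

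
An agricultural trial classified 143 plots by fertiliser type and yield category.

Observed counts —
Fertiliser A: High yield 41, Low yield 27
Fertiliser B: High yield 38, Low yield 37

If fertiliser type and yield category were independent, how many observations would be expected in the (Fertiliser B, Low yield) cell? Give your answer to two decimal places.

33.57

Row total (Fertiliser B) = 75; column total (Low yield) = 64; grand total N = 143.
Expected count = (row total × column total) / N = 75 × 64 / 143 = 33.57.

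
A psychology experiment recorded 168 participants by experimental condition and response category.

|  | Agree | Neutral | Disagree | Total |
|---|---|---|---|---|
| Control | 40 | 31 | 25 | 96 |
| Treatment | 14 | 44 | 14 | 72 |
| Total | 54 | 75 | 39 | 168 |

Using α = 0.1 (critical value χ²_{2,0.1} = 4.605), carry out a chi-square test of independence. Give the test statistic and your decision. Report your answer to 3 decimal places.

14.747; reject H₀

Grand total N = 168.
Expected counts (row total × column total / N):
  Control, Agree: 96×54/168 = 30.8571
  Control, Neutral: 96×75/168 = 42.8571
  Control, Disagree: 96×39/168 = 22.2857
  Treatment, Agree: 72×54/168 = 23.1429
  Treatment, Neutral: 72×75/168 = 32.1429
  Treatment, Disagree: 72×39/168 = 16.7143
Contributions (O − E)²/E:
  (40 − 30.8571)²/30.8571 = 2.7090
  (31 − 42.8571)²/42.8571 = 3.2805
  (25 − 22.2857)²/22.2857 = 0.3306
  (14 − 23.1429)²/23.1429 = 3.6120
  (44 − 32.1429)²/32.1429 = 4.3739
  (14 − 16.7143)²/16.7143 = 0.4408
χ² = 2.7090 + 3.2805 + 0.3306 + 3.6120 + 4.3739 + 0.4408 = 14.747
df = (2−1)(3−1) = 2. Since 14.747 > 4.605, reject the null hypothesis of independence at α = 0.1.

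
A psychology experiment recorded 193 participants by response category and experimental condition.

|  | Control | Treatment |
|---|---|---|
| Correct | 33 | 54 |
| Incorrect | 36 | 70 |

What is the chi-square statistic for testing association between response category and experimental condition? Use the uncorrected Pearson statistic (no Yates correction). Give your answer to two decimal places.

0.33

Row totals: 87, 106. Column totals: 69, 124. Grand total N = 193.
Expected counts (row total × column total / N):
  Correct, Control: 87×69/193 = 31.104
  Correct, Treatment: 87×124/193 = 55.896
  Incorrect, Control: 106×69/193 = 37.896
  Incorrect, Treatment: 106×124/193 = 68.104
Contributions (O − E)²/E:
  (33 − 31.104)²/31.104 = 0.1156
  (54 − 55.896)²/55.896 = 0.0643
  (36 − 37.896)²/37.896 = 0.0949
  (70 − 68.104)²/68.104 = 0.0528
χ² = 0.1156 + 0.0643 + 0.0949 + 0.0528 = 0.33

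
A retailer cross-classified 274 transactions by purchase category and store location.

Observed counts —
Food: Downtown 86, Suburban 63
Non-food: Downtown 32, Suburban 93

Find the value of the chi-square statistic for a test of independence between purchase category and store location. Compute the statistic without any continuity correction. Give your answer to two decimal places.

Row totals: 149, 125. Column totals: 118, 156. Grand total N = 274.
Expected counts (row total × column total / N):
  Food, Downtown: 149×118/274 = 64.168
  Food, Suburban: 149×156/274 = 84.832
  Non-food, Downtown: 125×118/274 = 53.832
  Non-food, Suburban: 125×156/274 = 71.168
Contributions (O − E)²/E:
  (86 − 64.168)²/64.168 = 7.4279
  (63 − 84.832)²/84.832 = 5.6186
  (32 − 53.832)²/53.832 = 8.8541
  (93 − 71.168)²/71.168 = 6.6973
χ² = 7.4279 + 5.6186 + 8.8541 + 6.6973 = 28.60

28.60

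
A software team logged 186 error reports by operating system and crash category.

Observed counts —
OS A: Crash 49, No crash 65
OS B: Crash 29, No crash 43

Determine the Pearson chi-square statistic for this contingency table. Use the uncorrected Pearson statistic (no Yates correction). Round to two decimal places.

0.13

Row totals: 114, 72. Column totals: 78, 108. Grand total N = 186.
Expected counts (row total × column total / N):
  OS A, Crash: 114×78/186 = 47.806
  OS A, No crash: 114×108/186 = 66.194
  OS B, Crash: 72×78/186 = 30.194
  OS B, No crash: 72×108/186 = 41.806
Contributions (O − E)²/E:
  (49 − 47.806)²/47.806 = 0.0298
  (65 − 66.194)²/66.194 = 0.0215
  (29 − 30.194)²/30.194 = 0.0472
  (43 − 41.806)²/41.806 = 0.0341
χ² = 0.0298 + 0.0215 + 0.0472 + 0.0341 = 0.13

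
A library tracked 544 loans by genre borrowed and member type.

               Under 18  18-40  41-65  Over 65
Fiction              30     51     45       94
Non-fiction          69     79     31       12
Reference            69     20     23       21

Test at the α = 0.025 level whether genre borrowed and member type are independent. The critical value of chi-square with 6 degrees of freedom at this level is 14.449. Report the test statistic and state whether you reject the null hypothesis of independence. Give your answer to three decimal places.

127.717; reject H₀

Row totals: 220, 191, 133. Column totals: 168, 150, 99, 127. Grand total N = 544.
Expected counts (row total × column total / N):
  Fiction, Under 18: 220×168/544 = 67.94118
  Fiction, 18-40: 220×150/544 = 60.66176
  Fiction, 41-65: 220×99/544 = 40.03676
  Fiction, Over 65: 220×127/544 = 51.36029
  Non-fiction, Under 18: 191×168/544 = 58.98529
  Non-fiction, 18-40: 191×150/544 = 52.66544
  Non-fiction, 41-65: 191×99/544 = 34.75919
  Non-fiction, Over 65: 191×127/544 = 44.59007
  Reference, Under 18: 133×168/544 = 41.07353
  Reference, 18-40: 133×150/544 = 36.67279
  Reference, 41-65: 133×99/544 = 24.20404
  Reference, Over 65: 133×127/544 = 31.04963
Contributions (O − E)²/E:
  (30 − 67.94118)²/67.94118 = 21.1879
  (51 − 60.66176)²/60.66176 = 1.5389
  (45 − 40.03676)²/40.03676 = 0.6153
  (94 − 51.36029)²/51.36029 = 35.3998
  (69 − 58.98529)²/58.98529 = 1.7003
  (79 − 52.66544)²/52.66544 = 13.1682
  (31 − 34.75919)²/34.75919 = 0.4066
  (12 − 44.59007)²/44.59007 = 23.8195
  (69 − 41.07353)²/41.07353 = 18.9876
  (20 − 36.67279)²/36.67279 = 7.5801
  (23 − 24.20404)²/24.20404 = 0.0599
  (21 − 31.04963)²/31.04963 = 3.2527
χ² = 21.1879 + 1.5389 + 0.6153 + 35.3998 + 1.7003 + 13.1682 + 0.4066 + 23.8195 + 18.9876 + 7.5801 + 0.0599 + 3.2527 = 127.717
df = (3−1)(4−1) = 6. Since 127.717 > 14.449, reject the null hypothesis of independence at α = 0.025.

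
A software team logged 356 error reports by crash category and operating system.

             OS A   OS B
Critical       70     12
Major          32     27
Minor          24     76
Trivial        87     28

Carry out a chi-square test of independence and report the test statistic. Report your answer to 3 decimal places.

Row totals: 82, 59, 100, 115. Column totals: 213, 143. Grand total N = 356.
Expected counts (row total × column total / N):
  Critical, OS A: 82×213/356 = 49.0618
  Critical, OS B: 82×143/356 = 32.9382
  Major, OS A: 59×213/356 = 35.3006
  Major, OS B: 59×143/356 = 23.6994
  Minor, OS A: 100×213/356 = 59.8315
  Minor, OS B: 100×143/356 = 40.1685
  Trivial, OS A: 115×213/356 = 68.8062
  Trivial, OS B: 115×143/356 = 46.1938
Contributions (O − E)²/E:
  (70 − 49.0618)²/49.0618 = 8.9358
  (12 − 32.9382)²/32.9382 = 13.3100
  (32 − 35.3006)²/35.3006 = 0.3086
  (27 − 23.6994)²/23.6994 = 0.4597
  (24 − 59.8315)²/59.8315 = 21.4585
  (76 − 40.1685)²/40.1685 = 31.9628
  (87 − 68.8062)²/68.8062 = 4.8108
  (28 − 46.1938)²/46.1938 = 7.1658
χ² = 8.9358 + 13.3100 + 0.3086 + 0.4597 + 21.4585 + 31.9628 + 4.8108 + 7.1658 = 88.412

88.412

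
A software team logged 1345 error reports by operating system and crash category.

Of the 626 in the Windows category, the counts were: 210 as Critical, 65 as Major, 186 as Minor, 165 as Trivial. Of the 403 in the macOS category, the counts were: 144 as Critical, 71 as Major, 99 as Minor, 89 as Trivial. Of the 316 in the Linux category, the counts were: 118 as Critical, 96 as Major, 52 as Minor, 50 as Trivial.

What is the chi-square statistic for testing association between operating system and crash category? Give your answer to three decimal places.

Row totals: 626, 403, 316. Column totals: 472, 232, 337, 304. Grand total N = 1345.
Expected counts (row total × column total / N):
  Windows, Critical: 626×472/1345 = 219.6818
  Windows, Major: 626×232/1345 = 107.9792
  Windows, Minor: 626×337/1345 = 156.8491
  Windows, Trivial: 626×304/1345 = 141.4900
  macOS, Critical: 403×472/1345 = 141.4245
  macOS, Major: 403×232/1345 = 69.5138
  macOS, Minor: 403×337/1345 = 100.9747
  macOS, Trivial: 403×304/1345 = 91.0870
  Linux, Critical: 316×472/1345 = 110.8937
  Linux, Major: 316×232/1345 = 54.5071
  Linux, Minor: 316×337/1345 = 79.1762
  Linux, Trivial: 316×304/1345 = 71.4230
Contributions (O − E)²/E:
  (210 − 219.6818)²/219.6818 = 0.4267
  (65 − 107.9792)²/107.9792 = 17.1071
  (186 − 156.8491)²/156.8491 = 5.4178
  (165 − 141.4900)²/141.4900 = 3.9064
  (144 − 141.4245)²/141.4245 = 0.0469
  (71 − 69.5138)²/69.5138 = 0.0318
  (99 − 100.9747)²/100.9747 = 0.0386
  (89 − 91.0870)²/91.0870 = 0.0478
  (118 − 110.8937)²/110.8937 = 0.4554
  (96 − 54.5071)²/54.5071 = 31.5860
  (52 − 79.1762)²/79.1762 = 9.3279
  (50 − 71.4230)²/71.4230 = 6.4257
χ² = 0.4267 + 17.1071 + 5.4178 + 3.9064 + 0.0469 + 0.0318 + 0.0386 + 0.0478 + 0.4554 + 31.5860 + 9.3279 + 6.4257 = 74.818

74.818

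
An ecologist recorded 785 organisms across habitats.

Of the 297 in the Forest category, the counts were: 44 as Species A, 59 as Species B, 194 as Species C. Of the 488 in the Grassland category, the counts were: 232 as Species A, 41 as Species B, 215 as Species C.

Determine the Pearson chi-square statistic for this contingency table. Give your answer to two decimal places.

Row totals: 297, 488. Column totals: 276, 100, 409. Grand total N = 785.
Expected counts (row total × column total / N):
  Forest, Species A: 297×276/785 = 104.423
  Forest, Species B: 297×100/785 = 37.834
  Forest, Species C: 297×409/785 = 154.743
  Grassland, Species A: 488×276/785 = 171.577
  Grassland, Species B: 488×100/785 = 62.166
  Grassland, Species C: 488×409/785 = 254.257
Contributions (O − E)²/E:
  (44 − 104.423)²/104.423 = 34.9630
  (59 − 37.834)²/37.834 = 11.8412
  (194 − 154.743)²/154.743 = 9.9592
  (232 − 171.577)²/171.577 = 21.2787
  (41 − 62.166)²/62.166 = 7.2065
  (215 − 254.257)²/254.257 = 6.0612
χ² = 34.9630 + 11.8412 + 9.9592 + 21.2787 + 7.2065 + 6.0612 = 91.31

91.31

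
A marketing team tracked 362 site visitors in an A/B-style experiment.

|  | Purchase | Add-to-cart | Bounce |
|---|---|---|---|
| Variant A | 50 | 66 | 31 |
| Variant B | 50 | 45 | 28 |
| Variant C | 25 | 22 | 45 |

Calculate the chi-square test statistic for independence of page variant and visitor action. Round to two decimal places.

27.13

Row totals: 147, 123, 92. Column totals: 125, 133, 104. Grand total N = 362.
Expected counts (row total × column total / N):
  Variant A, Purchase: 147×125/362 = 50.760
  Variant A, Add-to-cart: 147×133/362 = 54.008
  Variant A, Bounce: 147×104/362 = 42.232
  Variant B, Purchase: 123×125/362 = 42.472
  Variant B, Add-to-cart: 123×133/362 = 45.191
  Variant B, Bounce: 123×104/362 = 35.337
  Variant C, Purchase: 92×125/362 = 31.768
  Variant C, Add-to-cart: 92×133/362 = 33.801
  Variant C, Bounce: 92×104/362 = 26.431
Contributions (O − E)²/E:
  (50 − 50.760)²/50.760 = 0.0114
  (66 − 54.008)²/54.008 = 2.6627
  (31 − 42.232)²/42.232 = 2.9873
  (50 − 42.472)²/42.472 = 1.3343
  (45 − 45.191)²/45.191 = 0.0008
  (28 − 35.337)²/35.337 = 1.5234
  (25 − 31.768)²/31.768 = 1.4419
  (22 − 33.801)²/33.801 = 4.1201
  (45 − 26.431)²/26.431 = 13.0456
χ² = 0.0114 + 2.6627 + 2.9873 + 1.3343 + 0.0008 + 1.5234 + 1.4419 + 4.1201 + 13.0456 = 27.13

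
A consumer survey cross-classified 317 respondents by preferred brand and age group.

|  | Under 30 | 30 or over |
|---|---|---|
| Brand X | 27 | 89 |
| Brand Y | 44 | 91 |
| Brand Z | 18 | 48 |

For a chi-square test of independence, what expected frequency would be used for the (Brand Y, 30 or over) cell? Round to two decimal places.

Row total (Brand Y) = 135; column total (30 or over) = 228; grand total N = 317.
Expected count = (row total × column total) / N = 135 × 228 / 317 = 97.10.

97.10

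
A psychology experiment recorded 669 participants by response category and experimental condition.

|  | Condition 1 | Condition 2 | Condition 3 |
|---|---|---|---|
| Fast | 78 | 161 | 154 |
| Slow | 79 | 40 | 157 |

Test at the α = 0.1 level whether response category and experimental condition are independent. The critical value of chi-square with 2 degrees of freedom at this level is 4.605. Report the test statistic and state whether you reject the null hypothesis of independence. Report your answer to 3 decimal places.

54.068; reject H₀

Row totals: 393, 276. Column totals: 157, 201, 311. Grand total N = 669.
Expected counts (row total × column total / N):
  Fast, Condition 1: 393×157/669 = 92.2287
  Fast, Condition 2: 393×201/669 = 118.0762
  Fast, Condition 3: 393×311/669 = 182.6951
  Slow, Condition 1: 276×157/669 = 64.7713
  Slow, Condition 2: 276×201/669 = 82.9238
  Slow, Condition 3: 276×311/669 = 128.3049
Contributions (O − E)²/E:
  (78 − 92.2287)²/92.2287 = 2.1952
  (161 − 118.0762)²/118.0762 = 15.6039
  (154 − 182.6951)²/182.6951 = 4.5070
  (79 − 64.7713)²/64.7713 = 3.1257
  (40 − 82.9238)²/82.9238 = 22.2186
  (157 − 128.3049)²/128.3049 = 6.4176
χ² = 2.1952 + 15.6039 + 4.5070 + 3.1257 + 22.2186 + 6.4176 = 54.068
df = (2−1)(3−1) = 2. Since 54.068 > 4.605, reject the null hypothesis of independence at α = 0.1.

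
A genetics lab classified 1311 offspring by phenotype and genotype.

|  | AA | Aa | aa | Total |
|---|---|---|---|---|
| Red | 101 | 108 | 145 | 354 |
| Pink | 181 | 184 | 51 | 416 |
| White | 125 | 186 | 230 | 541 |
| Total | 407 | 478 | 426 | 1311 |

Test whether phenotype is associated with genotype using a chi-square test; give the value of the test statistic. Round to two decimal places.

120.44

Grand total N = 1311.
Expected counts (row total × column total / N):
  Red, AA: 354×407/1311 = 109.8993
  Red, Aa: 354×478/1311 = 129.0709
  Red, aa: 354×426/1311 = 115.0297
  Pink, AA: 416×407/1311 = 129.1472
  Pink, Aa: 416×478/1311 = 151.6766
  Pink, aa: 416×426/1311 = 135.1762
  White, AA: 541×407/1311 = 167.9535
  White, Aa: 541×478/1311 = 197.2525
  White, aa: 541×426/1311 = 175.7941
Contributions (O − E)²/E:
  (101 − 109.8993)²/109.8993 = 0.7206
  (108 − 129.0709)²/129.0709 = 3.4398
  (145 − 115.0297)²/115.0297 = 7.8086
  (181 − 129.1472)²/129.1472 = 20.8190
  (184 − 151.6766)²/151.6766 = 6.8884
  (51 − 135.1762)²/135.1762 = 52.4178
  (125 − 167.9535)²/167.9535 = 10.9852
  (186 − 197.2525)²/197.2525 = 0.6419
  (230 − 175.7941)²/175.7941 = 16.7143
χ² = 0.7206 + 3.4398 + 7.8086 + 20.8190 + 6.8884 + 52.4178 + 10.9852 + 0.6419 + 16.7143 = 120.44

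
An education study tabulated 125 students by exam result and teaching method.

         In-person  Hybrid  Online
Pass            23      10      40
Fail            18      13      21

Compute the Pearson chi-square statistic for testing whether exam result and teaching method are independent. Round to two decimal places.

3.49

Row totals: 73, 52. Column totals: 41, 23, 61. Grand total N = 125.
Expected counts (row total × column total / N):
  Pass, In-person: 73×41/125 = 23.944
  Pass, Hybrid: 73×23/125 = 13.432
  Pass, Online: 73×61/125 = 35.624
  Fail, In-person: 52×41/125 = 17.056
  Fail, Hybrid: 52×23/125 = 9.568
  Fail, Online: 52×61/125 = 25.376
Contributions (O − E)²/E:
  (23 − 23.944)²/23.944 = 0.0372
  (10 − 13.432)²/13.432 = 0.8769
  (40 − 35.624)²/35.624 = 0.5375
  (18 − 17.056)²/17.056 = 0.0522
  (13 − 9.568)²/9.568 = 1.2310
  (21 − 25.376)²/25.376 = 0.7546
χ² = 0.0372 + 0.8769 + 0.5375 + 0.0522 + 1.2310 + 0.7546 = 3.49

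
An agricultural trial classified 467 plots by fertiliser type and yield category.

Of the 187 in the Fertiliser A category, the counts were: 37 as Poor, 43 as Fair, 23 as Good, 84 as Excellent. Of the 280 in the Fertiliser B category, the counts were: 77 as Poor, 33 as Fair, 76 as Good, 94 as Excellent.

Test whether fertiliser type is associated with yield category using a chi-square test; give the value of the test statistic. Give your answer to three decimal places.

Row totals: 187, 280. Column totals: 114, 76, 99, 178. Grand total N = 467.
Expected counts (row total × column total / N):
  Fertiliser A, Poor: 187×114/467 = 45.6488
  Fertiliser A, Fair: 187×76/467 = 30.4325
  Fertiliser A, Good: 187×99/467 = 39.6424
  Fertiliser A, Excellent: 187×178/467 = 71.2762
  Fertiliser B, Poor: 280×114/467 = 68.3512
  Fertiliser B, Fair: 280×76/467 = 45.5675
  Fertiliser B, Good: 280×99/467 = 59.3576
  Fertiliser B, Excellent: 280×178/467 = 106.7238
Contributions (O − E)²/E:
  (37 − 45.6488)²/45.6488 = 1.6386
  (43 − 30.4325)²/30.4325 = 5.1899
  (23 − 39.6424)²/39.6424 = 6.9867
  (84 − 71.2762)²/71.2762 = 2.2714
  (77 − 68.3512)²/68.3512 = 1.0944
  (33 − 45.5675)²/45.5675 = 3.4661
  (76 − 59.3576)²/59.3576 = 4.6661
  (94 − 106.7238)²/106.7238 = 1.5170
χ² = 1.6386 + 5.1899 + 6.9867 + 2.2714 + 1.0944 + 3.4661 + 4.6661 + 1.5170 = 26.830

26.830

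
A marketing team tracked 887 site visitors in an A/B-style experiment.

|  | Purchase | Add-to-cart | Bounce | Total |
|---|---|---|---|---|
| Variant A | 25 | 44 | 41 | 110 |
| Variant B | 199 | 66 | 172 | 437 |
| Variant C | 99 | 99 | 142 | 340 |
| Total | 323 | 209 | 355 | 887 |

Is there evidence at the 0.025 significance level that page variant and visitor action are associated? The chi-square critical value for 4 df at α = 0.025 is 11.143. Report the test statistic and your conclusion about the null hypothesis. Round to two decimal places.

Grand total N = 887.
Expected counts (row total × column total / N):
  Variant A, Purchase: 110×323/887 = 40.056
  Variant A, Add-to-cart: 110×209/887 = 25.919
  Variant A, Bounce: 110×355/887 = 44.025
  Variant B, Purchase: 437×323/887 = 159.133
  Variant B, Add-to-cart: 437×209/887 = 102.968
  Variant B, Bounce: 437×355/887 = 174.899
  Variant C, Purchase: 340×323/887 = 123.811
  Variant C, Add-to-cart: 340×209/887 = 80.113
  Variant C, Bounce: 340×355/887 = 136.077
Contributions (O − E)²/E:
  (25 − 40.056)²/40.056 = 5.6592
  (44 − 25.919)²/25.919 = 12.6132
  (41 − 44.025)²/44.025 = 0.2079
  (199 − 159.133)²/159.133 = 9.9877
  (66 − 102.968)²/102.968 = 13.2724
  (172 − 174.899)²/174.899 = 0.0481
  (99 − 123.811)²/123.811 = 4.9720
  (99 − 80.113)²/80.113 = 4.4527
  (142 − 136.077)²/136.077 = 0.2578
χ² = 5.6592 + 12.6132 + 0.2079 + 9.9877 + 13.2724 + 0.0481 + 4.9720 + 4.4527 + 0.2578 = 51.47
df = (3−1)(3−1) = 4. Since 51.47 > 11.143, reject the null hypothesis of independence at α = 0.025.

51.47; reject H₀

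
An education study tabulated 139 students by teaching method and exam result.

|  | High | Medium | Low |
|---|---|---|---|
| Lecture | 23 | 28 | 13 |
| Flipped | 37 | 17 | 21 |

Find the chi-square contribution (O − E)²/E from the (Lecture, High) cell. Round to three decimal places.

0.775

Row total (Lecture) = 64; column total (High) = 60; N = 139.
Expected count E = 64 × 60 / 139 = 27.6259.
Contribution = (O − E)²/E = (23 − 27.6259)² / 27.6259 = 0.775.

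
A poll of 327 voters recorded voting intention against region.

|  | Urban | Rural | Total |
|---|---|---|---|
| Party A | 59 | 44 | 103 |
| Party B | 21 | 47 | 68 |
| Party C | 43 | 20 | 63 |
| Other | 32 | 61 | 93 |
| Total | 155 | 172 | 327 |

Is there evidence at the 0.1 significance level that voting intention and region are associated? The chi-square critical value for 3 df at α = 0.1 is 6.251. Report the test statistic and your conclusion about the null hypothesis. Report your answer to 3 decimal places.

28.759; reject H₀

Grand total N = 327.
Expected counts (row total × column total / N):
  Party A, Urban: 103×155/327 = 48.8226
  Party A, Rural: 103×172/327 = 54.1774
  Party B, Urban: 68×155/327 = 32.2324
  Party B, Rural: 68×172/327 = 35.7676
  Party C, Urban: 63×155/327 = 29.8624
  Party C, Rural: 63×172/327 = 33.1376
  Other, Urban: 93×155/327 = 44.0826
  Other, Rural: 93×172/327 = 48.9174
Contributions (O − E)²/E:
  (59 − 48.8226)²/48.8226 = 2.1215
  (44 − 54.1774)²/54.1774 = 1.9119
  (21 − 32.2324)²/32.2324 = 3.9143
  (47 − 35.7676)²/35.7676 = 3.5274
  (43 − 29.8624)²/29.8624 = 5.7797
  (20 − 33.1376)²/33.1376 = 5.2085
  (32 − 44.0826)²/44.0826 = 3.3117
  (61 − 48.9174)²/48.9174 = 2.9844
χ² = 2.1215 + 1.9119 + 3.9143 + 3.5274 + 5.7797 + 5.2085 + 3.3117 + 2.9844 = 28.759
df = (4−1)(2−1) = 3. Since 28.759 > 6.251, reject the null hypothesis of independence at α = 0.1.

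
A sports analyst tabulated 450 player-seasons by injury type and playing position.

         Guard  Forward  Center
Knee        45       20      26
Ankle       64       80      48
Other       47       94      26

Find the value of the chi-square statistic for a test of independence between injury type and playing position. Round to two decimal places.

Row totals: 91, 192, 167. Column totals: 156, 194, 100. Grand total N = 450.
Expected counts (row total × column total / N):
  Knee, Guard: 91×156/450 = 31.547
  Knee, Forward: 91×194/450 = 39.231
  Knee, Center: 91×100/450 = 20.222
  Ankle, Guard: 192×156/450 = 66.560
  Ankle, Forward: 192×194/450 = 82.773
  Ankle, Center: 192×100/450 = 42.667
  Other, Guard: 167×156/450 = 57.893
  Other, Forward: 167×194/450 = 71.996
  Other, Center: 167×100/450 = 37.111
Contributions (O − E)²/E:
  (45 − 31.547)²/31.547 = 5.7369
  (20 − 39.231)²/39.231 = 9.4270
  (26 − 20.222)²/20.222 = 1.6509
  (64 − 66.560)²/66.560 = 0.0985
  (80 − 82.773)²/82.773 = 0.0929
  (48 − 42.667)²/42.667 = 0.6666
  (47 − 57.893)²/57.893 = 2.0496
  (94 − 71.996)²/71.996 = 6.7250
  (26 − 37.111)²/37.111 = 3.3266
χ² = 5.7369 + 9.4270 + 1.6509 + 0.0985 + 0.0929 + 0.6666 + 2.0496 + 6.7250 + 3.3266 = 29.77

29.77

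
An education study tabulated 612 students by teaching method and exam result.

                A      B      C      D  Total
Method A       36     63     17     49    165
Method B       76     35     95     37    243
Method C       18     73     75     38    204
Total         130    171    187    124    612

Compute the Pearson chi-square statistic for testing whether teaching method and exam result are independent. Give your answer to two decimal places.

94.06

Grand total N = 612.
Expected counts (row total × column total / N):
  Method A, A: 165×130/612 = 35.049
  Method A, B: 165×171/612 = 46.103
  Method A, C: 165×187/612 = 50.417
  Method A, D: 165×124/612 = 33.431
  Method B, A: 243×130/612 = 51.618
  Method B, B: 243×171/612 = 67.897
  Method B, C: 243×187/612 = 74.250
  Method B, D: 243×124/612 = 49.235
  Method C, A: 204×130/612 = 43.333
  Method C, B: 204×171/612 = 57.000
  Method C, C: 204×187/612 = 62.333
  Method C, D: 204×124/612 = 41.333
Contributions (O − E)²/E:
  (36 − 35.049)²/35.049 = 0.0258
  (63 − 46.103)²/46.103 = 6.1928
  (17 − 50.417)²/50.417 = 22.1492
  (49 − 33.431)²/33.431 = 7.2506
  (76 − 51.618)²/51.618 = 11.5169
  (35 − 67.897)²/67.897 = 15.9390
  (95 − 74.250)²/74.250 = 5.7988
  (37 − 49.235)²/49.235 = 3.0404
  (18 − 43.333)²/43.333 = 14.8100
  (73 − 57.000)²/57.000 = 4.4912
  (75 − 62.333)²/62.333 = 2.5741
  (38 − 41.333)²/41.333 = 0.2688
χ² = 0.0258 + 6.1928 + 22.1492 + 7.2506 + 11.5169 + 15.9390 + 5.7988 + 3.0404 + 14.8100 + 4.4912 + 2.5741 + 0.2688 = 94.06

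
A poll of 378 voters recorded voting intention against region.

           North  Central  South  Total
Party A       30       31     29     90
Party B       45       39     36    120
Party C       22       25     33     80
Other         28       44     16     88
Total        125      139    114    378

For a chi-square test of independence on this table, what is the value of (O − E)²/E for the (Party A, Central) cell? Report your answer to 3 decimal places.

Row total (Party A) = 90; column total (Central) = 139; N = 378.
Expected count E = 90 × 139 / 378 = 33.0952.
Contribution = (O − E)²/E = (31 − 33.0952)² / 33.0952 = 0.133.

0.133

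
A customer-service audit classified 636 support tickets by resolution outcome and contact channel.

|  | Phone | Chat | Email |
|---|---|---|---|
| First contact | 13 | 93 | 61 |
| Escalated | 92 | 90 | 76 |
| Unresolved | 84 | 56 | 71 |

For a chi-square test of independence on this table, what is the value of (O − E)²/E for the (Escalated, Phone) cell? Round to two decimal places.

Row total (Escalated) = 258; column total (Phone) = 189; N = 636.
Expected count E = 258 × 189 / 636 = 76.670.
Contribution = (O − E)²/E = (92 − 76.670)² / 76.670 = 3.07.

3.07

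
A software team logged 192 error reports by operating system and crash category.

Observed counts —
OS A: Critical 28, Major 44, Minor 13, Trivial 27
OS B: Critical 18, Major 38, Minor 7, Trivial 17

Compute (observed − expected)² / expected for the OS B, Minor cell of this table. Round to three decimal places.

0.213

Row total (OS B) = 80; column total (Minor) = 20; N = 192.
Expected count E = 80 × 20 / 192 = 8.3333.
Contribution = (O − E)²/E = (7 − 8.3333)² / 8.3333 = 0.213.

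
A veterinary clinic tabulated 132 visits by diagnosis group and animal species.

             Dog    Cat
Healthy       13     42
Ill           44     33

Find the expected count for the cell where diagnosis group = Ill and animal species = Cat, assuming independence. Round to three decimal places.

Row total (Ill) = 77; column total (Cat) = 75; grand total N = 132.
Expected count = (row total × column total) / N = 77 × 75 / 132 = 43.750.

43.750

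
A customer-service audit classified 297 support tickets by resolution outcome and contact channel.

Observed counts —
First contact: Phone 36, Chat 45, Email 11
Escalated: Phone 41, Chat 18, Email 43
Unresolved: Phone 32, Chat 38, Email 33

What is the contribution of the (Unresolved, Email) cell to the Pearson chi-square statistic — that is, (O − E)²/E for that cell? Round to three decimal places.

0.265

Row total (Unresolved) = 103; column total (Email) = 87; N = 297.
Expected count E = 103 × 87 / 297 = 30.1717.
Contribution = (O − E)²/E = (33 − 30.1717)² / 30.1717 = 0.265.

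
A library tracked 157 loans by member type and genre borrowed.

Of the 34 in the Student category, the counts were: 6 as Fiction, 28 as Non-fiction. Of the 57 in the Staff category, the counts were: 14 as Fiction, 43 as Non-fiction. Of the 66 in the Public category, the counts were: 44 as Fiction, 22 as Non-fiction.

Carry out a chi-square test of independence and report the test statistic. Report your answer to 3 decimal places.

Row totals: 34, 57, 66. Column totals: 64, 93. Grand total N = 157.
Expected counts (row total × column total / N):
  Student, Fiction: 34×64/157 = 13.8599
  Student, Non-fiction: 34×93/157 = 20.1401
  Staff, Fiction: 57×64/157 = 23.2357
  Staff, Non-fiction: 57×93/157 = 33.7643
  Public, Fiction: 66×64/157 = 26.9045
  Public, Non-fiction: 66×93/157 = 39.0955
Contributions (O − E)²/E:
  (6 − 13.8599)²/13.8599 = 4.4573
  (28 − 20.1401)²/20.1401 = 3.0674
  (14 − 23.2357)²/23.2357 = 3.6710
  (43 − 33.7643)²/33.7643 = 2.5263
  (44 − 26.9045)²/26.9045 = 10.8627
  (22 − 39.0955)²/39.0955 = 7.4754
χ² = 4.4573 + 3.0674 + 3.6710 + 2.5263 + 10.8627 + 7.4754 = 32.060

32.060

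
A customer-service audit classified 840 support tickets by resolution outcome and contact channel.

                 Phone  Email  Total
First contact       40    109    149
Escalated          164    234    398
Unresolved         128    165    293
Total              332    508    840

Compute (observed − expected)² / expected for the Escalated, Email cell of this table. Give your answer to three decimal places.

Row total (Escalated) = 398; column total (Email) = 508; N = 840.
Expected count E = 398 × 508 / 840 = 240.6952.
Contribution = (O − E)²/E = (234 − 240.6952)² / 240.6952 = 0.186.

0.186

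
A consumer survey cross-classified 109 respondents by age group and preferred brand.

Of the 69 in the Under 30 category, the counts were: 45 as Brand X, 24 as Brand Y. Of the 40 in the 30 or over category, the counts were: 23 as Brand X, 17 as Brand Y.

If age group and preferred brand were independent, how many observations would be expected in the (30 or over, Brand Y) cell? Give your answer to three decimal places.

Row total (30 or over) = 40; column total (Brand Y) = 41; grand total N = 109.
Expected count = (row total × column total) / N = 40 × 41 / 109 = 15.046.

15.046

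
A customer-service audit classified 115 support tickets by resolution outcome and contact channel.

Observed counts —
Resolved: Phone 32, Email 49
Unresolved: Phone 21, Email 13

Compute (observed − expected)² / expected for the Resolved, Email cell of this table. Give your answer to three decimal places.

Row total (Resolved) = 81; column total (Email) = 62; N = 115.
Expected count E = 81 × 62 / 115 = 43.6696.
Contribution = (O − E)²/E = (49 − 43.6696)² / 43.6696 = 0.651.

0.651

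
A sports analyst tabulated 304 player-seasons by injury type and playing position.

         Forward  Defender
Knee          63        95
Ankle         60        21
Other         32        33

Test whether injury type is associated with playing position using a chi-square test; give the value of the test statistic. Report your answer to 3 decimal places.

25.166

Row totals: 158, 81, 65. Column totals: 155, 149. Grand total N = 304.
Expected counts (row total × column total / N):
  Knee, Forward: 158×155/304 = 80.5592
  Knee, Defender: 158×149/304 = 77.4408
  Ankle, Forward: 81×155/304 = 41.2993
  Ankle, Defender: 81×149/304 = 39.7007
  Other, Forward: 65×155/304 = 33.1414
  Other, Defender: 65×149/304 = 31.8586
Contributions (O − E)²/E:
  (63 − 80.5592)²/80.5592 = 3.8273
  (95 − 77.4408)²/77.4408 = 3.9814
  (60 − 41.2993)²/41.2993 = 8.4678
  (21 − 39.7007)²/39.7007 = 8.8088
  (32 − 33.1414)²/33.1414 = 0.0393
  (33 − 31.8586)²/31.8586 = 0.0409
χ² = 3.8273 + 3.9814 + 8.4678 + 8.8088 + 0.0393 + 0.0409 = 25.166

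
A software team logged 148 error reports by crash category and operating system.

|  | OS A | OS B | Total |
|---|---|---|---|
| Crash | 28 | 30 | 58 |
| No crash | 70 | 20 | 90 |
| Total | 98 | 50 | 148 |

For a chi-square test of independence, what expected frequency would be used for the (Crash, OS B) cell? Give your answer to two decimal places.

Row total (Crash) = 58; column total (OS B) = 50; grand total N = 148.
Expected count = (row total × column total) / N = 58 × 50 / 148 = 19.59.

19.59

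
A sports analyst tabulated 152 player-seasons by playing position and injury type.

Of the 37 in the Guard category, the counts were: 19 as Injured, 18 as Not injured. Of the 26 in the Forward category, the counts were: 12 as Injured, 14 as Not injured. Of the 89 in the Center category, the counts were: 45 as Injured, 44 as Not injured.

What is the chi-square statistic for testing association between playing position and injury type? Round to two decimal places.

0.19

Row totals: 37, 26, 89. Column totals: 76, 76. Grand total N = 152.
Expected counts (row total × column total / N):
  Guard, Injured: 37×76/152 = 18.500
  Guard, Not injured: 37×76/152 = 18.500
  Forward, Injured: 26×76/152 = 13.000
  Forward, Not injured: 26×76/152 = 13.000
  Center, Injured: 89×76/152 = 44.500
  Center, Not injured: 89×76/152 = 44.500
Contributions (O − E)²/E:
  (19 − 18.500)²/18.500 = 0.0135
  (18 − 18.500)²/18.500 = 0.0135
  (12 − 13.000)²/13.000 = 0.0769
  (14 − 13.000)²/13.000 = 0.0769
  (45 − 44.500)²/44.500 = 0.0056
  (44 − 44.500)²/44.500 = 0.0056
χ² = 0.0135 + 0.0135 + 0.0769 + 0.0769 + 0.0056 + 0.0056 = 0.19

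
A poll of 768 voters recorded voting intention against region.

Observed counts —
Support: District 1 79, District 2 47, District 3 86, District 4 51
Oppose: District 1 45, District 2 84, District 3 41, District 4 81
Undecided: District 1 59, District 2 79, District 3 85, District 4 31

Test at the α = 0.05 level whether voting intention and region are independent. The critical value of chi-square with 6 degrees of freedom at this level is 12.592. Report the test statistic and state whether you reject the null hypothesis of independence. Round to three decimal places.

63.111; reject H₀

Row totals: 263, 251, 254. Column totals: 183, 210, 212, 163. Grand total N = 768.
Expected counts (row total × column total / N):
  Support, District 1: 263×183/768 = 62.6680
  Support, District 2: 263×210/768 = 71.9141
  Support, District 3: 263×212/768 = 72.5990
  Support, District 4: 263×163/768 = 55.8190
  Oppose, District 1: 251×183/768 = 59.8086
  Oppose, District 2: 251×210/768 = 68.6328
  Oppose, District 3: 251×212/768 = 69.2865
  Oppose, District 4: 251×163/768 = 53.2721
  Undecided, District 1: 254×183/768 = 60.5234
  Undecided, District 2: 254×210/768 = 69.4531
  Undecided, District 3: 254×212/768 = 70.1146
  Undecided, District 4: 254×163/768 = 53.9089
Contributions (O − E)²/E:
  (79 − 62.6680)²/62.6680 = 4.2563
  (47 − 71.9141)²/71.9141 = 8.6313
  (86 − 72.5990)²/72.5990 = 2.4737
  (51 − 55.8190)²/55.8190 = 0.4160
  (45 − 59.8086)²/59.8086 = 3.6666
  (84 − 68.6328)²/68.6328 = 3.4408
  (41 − 69.2865)²/69.2865 = 11.5481
  (81 − 53.2721)²/53.2721 = 14.4323
  (59 − 60.5234)²/60.5234 = 0.0383
  (79 − 69.4531)²/69.4531 = 1.3123
  (85 − 70.1146)²/70.1146 = 3.1602
  (31 − 53.9089)²/53.9089 = 9.7353
χ² = 4.2563 + 8.6313 + 2.4737 + 0.4160 + 3.6666 + 3.4408 + 11.5481 + 14.4323 + 0.0383 + 1.3123 + 3.1602 + 9.7353 = 63.111
df = (3−1)(4−1) = 6. Since 63.111 > 12.592, reject the null hypothesis of independence at α = 0.05.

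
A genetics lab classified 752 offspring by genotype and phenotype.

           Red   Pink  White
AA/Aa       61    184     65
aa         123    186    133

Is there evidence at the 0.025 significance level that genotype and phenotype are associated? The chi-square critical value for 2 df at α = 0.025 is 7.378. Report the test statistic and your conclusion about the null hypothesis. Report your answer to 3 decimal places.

21.756; reject H₀

Row totals: 310, 442. Column totals: 184, 370, 198. Grand total N = 752.
Expected counts (row total × column total / N):
  AA/Aa, Red: 310×184/752 = 75.8511
  AA/Aa, Pink: 310×370/752 = 152.5266
  AA/Aa, White: 310×198/752 = 81.6223
  aa, Red: 442×184/752 = 108.1489
  aa, Pink: 442×370/752 = 217.4734
  aa, White: 442×198/752 = 116.3777
Contributions (O − E)²/E:
  (61 − 75.8511)²/75.8511 = 2.9077
  (184 − 152.5266)²/152.5266 = 6.4944
  (65 − 81.6223)²/81.6223 = 3.3851
  (123 − 108.1489)²/108.1489 = 2.0394
  (186 − 217.4734)²/217.4734 = 4.5549
  (133 − 116.3777)²/116.3777 = 2.3742
χ² = 2.9077 + 6.4944 + 3.3851 + 2.0394 + 4.5549 + 2.3742 = 21.756
df = (2−1)(3−1) = 2. Since 21.756 > 7.378, reject the null hypothesis of independence at α = 0.025.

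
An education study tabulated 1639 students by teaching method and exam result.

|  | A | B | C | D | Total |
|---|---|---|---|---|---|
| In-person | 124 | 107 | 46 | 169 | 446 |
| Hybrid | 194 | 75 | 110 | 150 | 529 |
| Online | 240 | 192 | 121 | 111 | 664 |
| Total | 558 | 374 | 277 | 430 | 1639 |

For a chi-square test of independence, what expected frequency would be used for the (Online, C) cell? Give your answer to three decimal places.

Row total (Online) = 664; column total (C) = 277; grand total N = 1639.
Expected count = (row total × column total) / N = 664 × 277 / 1639 = 112.220.

112.220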